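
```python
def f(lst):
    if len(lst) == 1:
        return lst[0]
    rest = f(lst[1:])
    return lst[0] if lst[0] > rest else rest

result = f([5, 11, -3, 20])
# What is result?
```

Recursive max over [5, 11, -3, 20] = 20

Answer: 20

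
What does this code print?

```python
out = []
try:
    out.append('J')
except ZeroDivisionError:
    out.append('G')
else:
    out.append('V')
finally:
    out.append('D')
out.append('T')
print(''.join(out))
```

Execution trace: 'J' (try body, no exception) → 'V' (else) → 'D' (finally) → 'T' (after the try/except). Output: JVDT

Answer: JVDT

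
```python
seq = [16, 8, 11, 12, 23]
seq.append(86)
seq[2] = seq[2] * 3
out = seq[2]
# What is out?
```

Trace:
`seq = [16, 8, 11, 12, 23]` → seq = [16, 8, 11, 12, 23]
`seq.append(86)` → seq = [16, 8, 11, 12, 23, 86]
`seq[2] = seq[2] * 3` → seq = [16, 8, 33, 12, 23, 86]
`out = seq[2]` → out = 33
So out = 33

Answer: 33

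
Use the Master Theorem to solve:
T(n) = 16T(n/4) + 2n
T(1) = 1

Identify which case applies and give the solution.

a=16, b=4, f(n)=2n. log_4(16) = 2. Since c=1 < 2, Case 1 applies: T(n) = Θ(n^log_b(a)) = O(n^2).

Answer: O(n^2) - Case 1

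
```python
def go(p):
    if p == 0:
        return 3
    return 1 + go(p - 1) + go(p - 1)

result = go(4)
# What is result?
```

go(p) = 1 + 2·go(p-1), go(0)=3. Closed form: (3+1)·2^4 - 1 = 63.

Answer: 63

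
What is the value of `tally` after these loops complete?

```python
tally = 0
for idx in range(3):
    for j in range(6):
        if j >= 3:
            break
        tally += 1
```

Inner breaks at 3, outer runs 3 times
`tally` takes the values: 0 → 1 → 2 → 3 → 4 → 5 → 6 → 7 → 8 → 9

Answer: 9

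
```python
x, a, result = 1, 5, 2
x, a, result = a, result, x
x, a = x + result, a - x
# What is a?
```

Trace:
`x, a, result = 1, 5, 2` → x = 1; a = 5; result = 2
`x, a, result = a, result, x` → x = 5; a = 2; result = 1
`x, a = x + result, a - x` → x = 6; a = -3
So a = -3

Answer: -3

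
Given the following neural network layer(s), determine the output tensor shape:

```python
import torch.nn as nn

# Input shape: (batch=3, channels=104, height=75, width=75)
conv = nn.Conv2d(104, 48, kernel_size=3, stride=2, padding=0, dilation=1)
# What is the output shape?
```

Input: (3, 104, 75, 75) -> Output: (3, 48, 37, 37)

Answer: (3, 48, 37, 37)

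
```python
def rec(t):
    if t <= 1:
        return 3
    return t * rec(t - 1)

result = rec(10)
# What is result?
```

rec(10) = 10 * 9 * 8 * 7 * 6 * 5 * 4 * 3 * 2 * 3 = 10886400

Answer: 10886400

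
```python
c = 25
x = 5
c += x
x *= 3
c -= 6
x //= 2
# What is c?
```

Trace:
`c = 25` → c = 25
`x = 5` → x = 5
`c += x` → c = 30
`x *= 3` → x = 15
`c -= 6` → c = 24
`x //= 2` → x = 7
So c = 24

Answer: 24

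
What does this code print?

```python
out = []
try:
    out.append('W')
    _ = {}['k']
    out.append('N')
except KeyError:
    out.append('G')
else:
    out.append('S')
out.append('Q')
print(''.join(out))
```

Execution trace: 'W' (try body) → 'G' (except KeyError) → 'Q' (after the try/except). Output: WGQ

Answer: WGQ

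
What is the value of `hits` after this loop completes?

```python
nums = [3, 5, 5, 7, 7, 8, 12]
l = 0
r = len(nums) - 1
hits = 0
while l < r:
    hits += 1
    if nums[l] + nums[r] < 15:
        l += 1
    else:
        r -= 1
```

Steps to find pair summing to 15
`hits` takes the values: 0 → 1 → 2 → 3 → 4 → 5 → 6

Answer: 6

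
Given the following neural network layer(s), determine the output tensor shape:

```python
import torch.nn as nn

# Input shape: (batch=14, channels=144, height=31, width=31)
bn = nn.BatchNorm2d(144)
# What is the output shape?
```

Input: (14, 144, 31, 31) -> Output: (14, 144, 31, 31)

Answer: (14, 144, 31, 31)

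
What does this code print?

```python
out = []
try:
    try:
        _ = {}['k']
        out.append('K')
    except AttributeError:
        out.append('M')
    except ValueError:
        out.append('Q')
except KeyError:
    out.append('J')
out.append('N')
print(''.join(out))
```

Execution trace: 'J' (outer except KeyError) → 'N' (after the try/except). Output: JN

Answer: JN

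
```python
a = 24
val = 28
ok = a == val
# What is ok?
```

Trace:
`a = 24` → a = 24
`val = 28` → val = 28
`ok = a == val` → ok = False
So ok = False

Answer: False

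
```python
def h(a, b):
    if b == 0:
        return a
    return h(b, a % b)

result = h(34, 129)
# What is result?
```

h(34, 129) -> h(129, 34) -> h(34, 27) -> h(27, 7) -> h(7, 6) -> h(6, 1) -> h(1, 0) -> 1

Answer: 1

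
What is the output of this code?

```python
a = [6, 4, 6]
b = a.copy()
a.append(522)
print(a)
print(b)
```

Key concept: list.copy() creates independent copy.
Step by step:
`a = [6, 4, 6]` → a = [6, 4, 6]
`b = a.copy()` → b = [6, 4, 6]
`a.append(522)` → a = [6, 4, 6, 522]
`print(a)` → prints [6, 4, 6, 522]
`print(b)` → prints [6, 4, 6]

Answer:
[6, 4, 6, 522]
[6, 4, 6]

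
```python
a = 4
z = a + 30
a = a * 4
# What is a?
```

Trace:
`a = 4` → a = 4
`z = a + 30` → z = 34
`a = a * 4` → a = 16
So a = 16

Answer: 16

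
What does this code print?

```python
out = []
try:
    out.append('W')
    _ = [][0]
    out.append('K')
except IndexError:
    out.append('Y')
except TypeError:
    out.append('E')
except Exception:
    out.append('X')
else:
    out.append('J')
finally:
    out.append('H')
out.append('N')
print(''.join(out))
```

Execution trace: 'W' (try body) → 'Y' (except IndexError) → 'H' (finally) → 'N' (after the try/except). Output: WYHN

Answer: WYHN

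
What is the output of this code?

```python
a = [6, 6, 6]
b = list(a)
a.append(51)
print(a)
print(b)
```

Key concept: list() constructor creates copy.
Step by step:
`a = [6, 6, 6]` → a = [6, 6, 6]
`b = list(a)` → b = [6, 6, 6]
`a.append(51)` → a = [6, 6, 6, 51]
`print(a)` → prints [6, 6, 6, 51]
`print(b)` → prints [6, 6, 6]

Answer:
[6, 6, 6, 51]
[6, 6, 6]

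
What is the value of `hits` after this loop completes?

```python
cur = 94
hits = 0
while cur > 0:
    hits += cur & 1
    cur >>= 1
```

Count set bits in 94 (binary: 0b1011110)
`hits` takes the values: 0 → 1 → 2 → 3 → 4 → 5

Answer: 5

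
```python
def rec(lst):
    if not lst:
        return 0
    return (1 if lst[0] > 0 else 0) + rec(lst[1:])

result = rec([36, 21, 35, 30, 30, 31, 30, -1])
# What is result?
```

Count of positive elements in [36, 21, 35, 30, 30, 31, 30, -1] = 7

Answer: 7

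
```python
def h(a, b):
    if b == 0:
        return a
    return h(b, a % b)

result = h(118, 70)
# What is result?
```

h(118, 70) -> h(70, 48) -> h(48, 22) -> h(22, 4) -> h(4, 2) -> h(2, 0) -> 2

Answer: 2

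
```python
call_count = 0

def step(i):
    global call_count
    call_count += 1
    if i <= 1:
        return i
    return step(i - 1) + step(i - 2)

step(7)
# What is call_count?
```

Calls(i) = 1 + Calls(i-1) + Calls(i-2); Calls(0)=Calls(1)=1. For i=7 this gives 41.

Answer: 41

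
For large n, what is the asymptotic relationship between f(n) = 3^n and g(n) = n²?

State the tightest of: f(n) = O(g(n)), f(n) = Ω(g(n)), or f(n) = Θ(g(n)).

3^n vs n²: f(n) = Ω(g(n)) but not O(g(n)) — 3^n grows strictly faster than n².

Answer: f(n) = Ω(g(n)) but not O(g(n)) — 3^n grows strictly faster than n².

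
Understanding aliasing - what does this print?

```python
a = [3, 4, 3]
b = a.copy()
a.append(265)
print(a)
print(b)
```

Key concept: list.copy() creates independent copy.
Step by step:
`a = [3, 4, 3]` → a = [3, 4, 3]
`b = a.copy()` → b = [3, 4, 3]
`a.append(265)` → a = [3, 4, 3, 265]
`print(a)` → prints [3, 4, 3, 265]
`print(b)` → prints [3, 4, 3]

Answer:
[3, 4, 3, 265]
[3, 4, 3]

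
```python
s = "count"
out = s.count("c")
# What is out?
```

Trace:
`s = "count"` → s = 'count'
`out = s.count("c")` → out = 1
So out = 1

Answer: 1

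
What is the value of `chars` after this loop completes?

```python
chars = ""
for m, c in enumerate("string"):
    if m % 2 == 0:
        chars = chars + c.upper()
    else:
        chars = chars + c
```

Uppercase even positions in 'string'
`chars` takes the values: "" → "S" → "St" → "StR" → "StRi" → "StRiN" → "StRiNg"

Answer: "StRiNg"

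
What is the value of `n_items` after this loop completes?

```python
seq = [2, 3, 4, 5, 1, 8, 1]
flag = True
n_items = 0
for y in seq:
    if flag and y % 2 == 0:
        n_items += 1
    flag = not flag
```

Count even values at even positions
`n_items` takes the values: 0 → 1 → 2

Answer: 2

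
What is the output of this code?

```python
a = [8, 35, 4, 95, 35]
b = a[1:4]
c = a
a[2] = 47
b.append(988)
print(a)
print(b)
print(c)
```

Key concept: slice vs alias.
Step by step:
`a = [8, 35, 4, 95, 35]` → a = [8, 35, 4, 95, 35]
`b = a[1:4]` → b = [35, 4, 95]
`c = a` → c = [8, 35, 4, 95, 35] (same object as a)
`a[2] = 47` → a = [8, 35, 47, 95, 35] (same object as c); c = [8, 35, 47, 95, 35] (same object as a)
`b.append(988)` → b = [35, 4, 95, 988]
`print(a)` → prints [8, 35, 47, 95, 35]
`print(b)` → prints [35, 4, 95, 988]
`print(c)` → prints [8, 35, 47, 95, 35]

Answer:
[8, 35, 47, 95, 35]
[35, 4, 95, 988]
[8, 35, 47, 95, 35]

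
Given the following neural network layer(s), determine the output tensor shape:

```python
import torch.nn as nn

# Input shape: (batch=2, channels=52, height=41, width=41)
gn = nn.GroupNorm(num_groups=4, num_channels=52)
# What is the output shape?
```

Input: (2, 52, 41, 41) -> Output: (2, 52, 41, 41)

Answer: (2, 52, 41, 41)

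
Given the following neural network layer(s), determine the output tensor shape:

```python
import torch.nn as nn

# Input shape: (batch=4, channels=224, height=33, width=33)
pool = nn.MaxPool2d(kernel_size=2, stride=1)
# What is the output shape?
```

Input: (4, 224, 33, 33) -> Output: (4, 224, 32, 32)

Answer: (4, 224, 32, 32)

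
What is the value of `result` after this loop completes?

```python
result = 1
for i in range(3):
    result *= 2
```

2^3 = 8
`result` takes the values: 1 → 2 → 4 → 8

Answer: 8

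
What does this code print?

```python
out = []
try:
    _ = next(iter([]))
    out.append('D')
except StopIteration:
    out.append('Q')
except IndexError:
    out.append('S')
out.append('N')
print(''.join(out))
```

Execution trace: 'Q' (except StopIteration) → 'N' (after the try/except). Output: QN

Answer: QN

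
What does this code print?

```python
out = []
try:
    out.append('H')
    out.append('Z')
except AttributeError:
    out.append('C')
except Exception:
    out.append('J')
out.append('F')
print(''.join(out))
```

Execution trace: 'H' (try body) → 'Z' (try body, no exception) → 'F' (after the try/except). Output: HZF

Answer: HZF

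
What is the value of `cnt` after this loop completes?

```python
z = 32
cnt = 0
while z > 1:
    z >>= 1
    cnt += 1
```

Count right shifts until 1
`cnt` takes the values: 0 → 1 → 2 → 3 → 4 → 5

Answer: 5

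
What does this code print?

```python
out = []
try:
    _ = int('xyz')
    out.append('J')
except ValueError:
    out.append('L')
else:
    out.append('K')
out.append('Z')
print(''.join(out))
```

Execution trace: 'L' (except ValueError) → 'Z' (after the try/except). Output: LZ

Answer: LZ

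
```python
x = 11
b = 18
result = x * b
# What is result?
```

Trace:
`x = 11` → x = 11
`b = 18` → b = 18
`result = x * b` → result = 198
So result = 198

Answer: 198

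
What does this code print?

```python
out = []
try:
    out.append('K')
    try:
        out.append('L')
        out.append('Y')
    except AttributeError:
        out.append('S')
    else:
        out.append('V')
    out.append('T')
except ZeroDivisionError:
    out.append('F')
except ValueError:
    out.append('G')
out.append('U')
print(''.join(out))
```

Execution trace: 'K' (try body) → 'L' (inner try body) → 'Y' (inner try body, no exception) → 'V' (inner else) → 'T' (try body, no exception) → 'U' (after the try/except). Output: KLYVTU

Answer: KLYVTU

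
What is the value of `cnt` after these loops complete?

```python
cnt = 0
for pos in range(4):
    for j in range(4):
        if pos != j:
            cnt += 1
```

4² - 4 (exclude diagonal)
`cnt` takes the values: 0 → 1 → 2 → 3 → 4 → 5 → 6 → 7 → 8 → 9 → 10 → 11 → 12

Answer: 12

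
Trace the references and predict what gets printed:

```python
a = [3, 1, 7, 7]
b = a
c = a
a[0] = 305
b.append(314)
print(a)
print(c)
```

Key concept: multiple aliases.
Step by step:
`a = [3, 1, 7, 7]` → a = [3, 1, 7, 7]
`b = a` → b = [3, 1, 7, 7] (same object as a)
`c = a` → c = [3, 1, 7, 7] (same object as a, b)
`a[0] = 305` → a = [305, 1, 7, 7] (same object as b, c); b = [305, 1, 7, 7] (same object as a, c); c = [305, 1, 7, 7] (same object as a, b)
`b.append(314)` → a = [305, 1, 7, 7, 314] (same object as b, c); b = [305, 1, 7, 7, 314] (same object as a, c); c = [305, 1, 7, 7, 314] (same object as a, b)
`print(a)` → prints [305, 1, 7, 7, 314]
`print(c)` → prints [305, 1, 7, 7, 314]

Answer:
[305, 1, 7, 7, 314]
[305, 1, 7, 7, 314]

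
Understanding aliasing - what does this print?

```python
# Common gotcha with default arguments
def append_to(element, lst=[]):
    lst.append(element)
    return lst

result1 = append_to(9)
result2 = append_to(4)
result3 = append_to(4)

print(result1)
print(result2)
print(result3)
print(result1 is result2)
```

Key concept: mutable default argument gotcha.
Step by step:
`result1 = append_to(9)` → result1 = [9]
`result2 = append_to(4)` → result1 = [9, 4] (same object as result2); result2 = [9, 4] (same object as result1)
`result3 = append_to(4)` → result1 = [9, 4, 4] (same object as result2, result3); result2 = [9, 4, 4] (same object as result1, result3); result3 = [9, 4, 4] (same object as result1, result2)
`print(result1)` → prints [9, 4, 4]
`print(result2)` → prints [9, 4, 4]
`print(result3)` → prints [9, 4, 4]
`print(result1 is result2)` → prints True

Answer:
[9, 4, 4]
[9, 4, 4]
[9, 4, 4]
True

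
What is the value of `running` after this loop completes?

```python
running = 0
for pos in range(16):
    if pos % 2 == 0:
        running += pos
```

Sum of even numbers 0 to 15
`running` takes the values: 0 → 2 → 6 → 12 → 20 → 30 → 42 → 56

Answer: 56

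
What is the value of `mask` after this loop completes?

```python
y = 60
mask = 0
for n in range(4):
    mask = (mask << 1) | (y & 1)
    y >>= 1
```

Reverse lowest 4 bits of 60
`mask` takes the values: 0 → 1 → 3

Answer: 3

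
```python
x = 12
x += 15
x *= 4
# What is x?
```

Trace:
`x = 12` → x = 12
`x += 15` → x = 27
`x *= 4` → x = 108
So x = 108

Answer: 108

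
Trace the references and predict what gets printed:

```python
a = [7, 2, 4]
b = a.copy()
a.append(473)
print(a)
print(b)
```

Key concept: list.copy() creates independent copy.
Step by step:
`a = [7, 2, 4]` → a = [7, 2, 4]
`b = a.copy()` → b = [7, 2, 4]
`a.append(473)` → a = [7, 2, 4, 473]
`print(a)` → prints [7, 2, 4, 473]
`print(b)` → prints [7, 2, 4]

Answer:
[7, 2, 4, 473]
[7, 2, 4]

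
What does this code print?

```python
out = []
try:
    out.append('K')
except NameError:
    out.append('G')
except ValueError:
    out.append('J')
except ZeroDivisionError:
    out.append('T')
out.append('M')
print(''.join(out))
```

Execution trace: 'K' (try body, no exception) → 'M' (after the try/except). Output: KM

Answer: KM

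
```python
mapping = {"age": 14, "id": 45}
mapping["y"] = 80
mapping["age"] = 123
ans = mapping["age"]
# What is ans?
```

Trace:
`mapping = {"age": 14, "id": 45}` → mapping = {'age': 14, 'id': 45}
`mapping["y"] = 80` → mapping = {'age': 14, 'id': 45, 'y': 80}
`mapping["age"] = 123` → mapping = {'age': 123, 'id': 45, 'y': 80}
`ans = mapping["age"]` → ans = 123
So ans = 123

Answer: 123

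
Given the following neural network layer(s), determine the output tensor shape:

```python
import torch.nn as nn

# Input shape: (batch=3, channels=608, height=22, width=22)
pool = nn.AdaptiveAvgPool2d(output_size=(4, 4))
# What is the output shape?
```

Input: (3, 608, 22, 22) -> Output: (3, 608, 4, 4)

Answer: (3, 608, 4, 4)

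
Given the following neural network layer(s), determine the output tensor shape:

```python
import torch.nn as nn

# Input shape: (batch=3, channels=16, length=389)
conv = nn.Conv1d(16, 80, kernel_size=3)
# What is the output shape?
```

Input: (3, 16, 389) -> Output: (3, 80, 387)

Answer: (3, 80, 387)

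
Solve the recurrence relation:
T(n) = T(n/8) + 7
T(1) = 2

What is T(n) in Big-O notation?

Each step divides n by 8 and adds 7. After log_8(n) steps we reach T(1)=2. So T(n) = 7·log_8(n) + 2 = O(log n).

Answer: O(log n)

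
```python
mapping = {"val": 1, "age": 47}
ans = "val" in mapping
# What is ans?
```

Trace:
`mapping = {"val": 1, "age": 47}` → mapping = {'val': 1, 'age': 47}
`ans = "val" in mapping` → ans = True
So ans = True

Answer: True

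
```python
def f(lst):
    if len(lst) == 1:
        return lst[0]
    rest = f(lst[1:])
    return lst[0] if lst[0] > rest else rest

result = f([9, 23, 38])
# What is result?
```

Recursive max over [9, 23, 38] = 38

Answer: 38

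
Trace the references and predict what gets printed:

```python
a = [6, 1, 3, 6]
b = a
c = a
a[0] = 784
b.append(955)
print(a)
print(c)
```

Key concept: multiple aliases.
Step by step:
`a = [6, 1, 3, 6]` → a = [6, 1, 3, 6]
`b = a` → b = [6, 1, 3, 6] (same object as a)
`c = a` → c = [6, 1, 3, 6] (same object as a, b)
`a[0] = 784` → a = [784, 1, 3, 6] (same object as b, c); b = [784, 1, 3, 6] (same object as a, c); c = [784, 1, 3, 6] (same object as a, b)
`b.append(955)` → a = [784, 1, 3, 6, 955] (same object as b, c); b = [784, 1, 3, 6, 955] (same object as a, c); c = [784, 1, 3, 6, 955] (same object as a, b)
`print(a)` → prints [784, 1, 3, 6, 955]
`print(c)` → prints [784, 1, 3, 6, 955]

Answer:
[784, 1, 3, 6, 955]
[784, 1, 3, 6, 955]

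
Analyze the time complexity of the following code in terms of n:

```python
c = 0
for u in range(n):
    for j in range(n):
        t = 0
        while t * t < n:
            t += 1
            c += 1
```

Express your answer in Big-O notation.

Each loop level contributes: n × n × √n. Multiplying the contributions gives O(n^2√n).

Answer: O(n^2√n)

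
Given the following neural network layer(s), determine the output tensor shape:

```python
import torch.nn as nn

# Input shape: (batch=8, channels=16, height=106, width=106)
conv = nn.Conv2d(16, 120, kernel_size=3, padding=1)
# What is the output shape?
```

Input: (8, 16, 106, 106) -> Output: (8, 120, 106, 106)

Answer: (8, 120, 106, 106)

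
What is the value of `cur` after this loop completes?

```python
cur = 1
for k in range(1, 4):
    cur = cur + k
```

Start at 1, add 1 through 3
`cur` takes the values: 1 → 2 → 4 → 7

Answer: 7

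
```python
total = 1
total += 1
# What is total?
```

Trace:
`total = 1` → total = 1
`total += 1` → total = 2
So total = 2

Answer: 2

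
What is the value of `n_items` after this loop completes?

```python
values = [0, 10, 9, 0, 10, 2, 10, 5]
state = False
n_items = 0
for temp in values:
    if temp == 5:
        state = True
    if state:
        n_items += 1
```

Count elements after first 5 in [0, 10, 9, 0, 10, 2, 10, 5]
`n_items` takes the values: 0 → 1

Answer: 1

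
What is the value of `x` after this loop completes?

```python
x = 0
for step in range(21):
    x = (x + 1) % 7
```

Increment mod 7, 21 times = 0
`x` takes the values: 0 → 1 → 2 → 3 → 4 → 5 → 6 → 0 → 1 → 2 → 3 → 4 → 5 → 6 → 0 → 1 → 2 → 3 → 4 → 5 → 6 → 0

Answer: 0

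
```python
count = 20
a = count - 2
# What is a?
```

Trace:
`count = 20` → count = 20
`a = count - 2` → a = 18
So a = 18

Answer: 18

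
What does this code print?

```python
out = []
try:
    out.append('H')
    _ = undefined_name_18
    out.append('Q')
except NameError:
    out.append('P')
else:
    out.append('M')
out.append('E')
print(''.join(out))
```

Execution trace: 'H' (try body) → 'P' (except NameError) → 'E' (after the try/except). Output: HPE

Answer: HPE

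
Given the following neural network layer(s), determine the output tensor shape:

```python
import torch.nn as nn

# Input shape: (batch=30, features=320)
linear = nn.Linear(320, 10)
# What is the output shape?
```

Input: (30, 320) -> Output: (30, 10)

Answer: (30, 10)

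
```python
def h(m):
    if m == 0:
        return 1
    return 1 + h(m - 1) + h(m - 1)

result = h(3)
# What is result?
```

h(m) = 1 + 2·h(m-1), h(0)=1. Closed form: (1+1)·2^3 - 1 = 15.

Answer: 15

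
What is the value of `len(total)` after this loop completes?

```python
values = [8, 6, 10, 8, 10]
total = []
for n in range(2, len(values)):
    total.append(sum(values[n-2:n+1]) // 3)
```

Number of 3-element averages
`total` takes the values: [] → [8] → [8, 8] → [8, 8, 9]
So `len(total)` = 3

Answer: 3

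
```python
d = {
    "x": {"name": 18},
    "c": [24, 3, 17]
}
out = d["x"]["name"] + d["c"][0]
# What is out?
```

Trace:
`d = { ...` → d = {'x': {'name': 18}, 'c': [24, 3, 17]}
`out = d["x"]["name"] + d["c"][0]` → out = 42
So out = 42

Answer: 42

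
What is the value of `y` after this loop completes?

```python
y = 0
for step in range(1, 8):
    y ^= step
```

XOR of 1 to 7
`y` takes the values: 0 → 1 → 3 → 0 → 4 → 1 → 7 → 0

Answer: 0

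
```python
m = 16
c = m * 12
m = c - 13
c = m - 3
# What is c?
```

Trace:
`m = 16` → m = 16
`c = m * 12` → c = 192
`m = c - 13` → m = 179
`c = m - 3` → c = 176
So c = 176

Answer: 176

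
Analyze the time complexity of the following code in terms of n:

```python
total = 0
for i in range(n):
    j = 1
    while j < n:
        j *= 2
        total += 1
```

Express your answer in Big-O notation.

Each loop level contributes: n × log n. Multiplying the contributions gives O(n log n).

Answer: O(n log n)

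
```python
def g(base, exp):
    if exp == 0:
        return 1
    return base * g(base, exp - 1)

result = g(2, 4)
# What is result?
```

g(2, 4) = 2 * 2 * 2 * 2 = 16

Answer: 16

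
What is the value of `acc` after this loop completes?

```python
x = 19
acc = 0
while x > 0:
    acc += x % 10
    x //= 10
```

Sum digits of 19
`acc` takes the values: 0 → 9 → 10

Answer: 10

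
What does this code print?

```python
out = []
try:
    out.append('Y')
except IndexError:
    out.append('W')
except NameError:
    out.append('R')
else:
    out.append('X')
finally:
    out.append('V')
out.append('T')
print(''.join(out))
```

Execution trace: 'Y' (try body, no exception) → 'X' (else) → 'V' (finally) → 'T' (after the try/except). Output: YXVT

Answer: YXVT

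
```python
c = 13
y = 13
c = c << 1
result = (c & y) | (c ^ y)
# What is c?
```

Trace:
`c = 13` → c = 13
`y = 13` → y = 13
`c = c << 1` → c = 26
`result = (c & y) | (c ^ y)` → result = 31
So c = 26

Answer: 26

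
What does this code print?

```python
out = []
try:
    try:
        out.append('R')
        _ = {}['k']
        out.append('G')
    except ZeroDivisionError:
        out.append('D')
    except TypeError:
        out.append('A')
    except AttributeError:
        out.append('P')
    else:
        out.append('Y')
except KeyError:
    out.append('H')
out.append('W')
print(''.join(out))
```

Execution trace: 'R' (try body) → 'H' (outer except KeyError) → 'W' (after the try/except). Output: RHW

Answer: RHW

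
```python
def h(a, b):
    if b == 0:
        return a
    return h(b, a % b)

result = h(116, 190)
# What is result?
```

h(116, 190) -> h(190, 116) -> h(116, 74) -> h(74, 42) -> h(42, 32) -> h(32, 10) -> h(10, 2) -> h(2, 0) -> 2

Answer: 2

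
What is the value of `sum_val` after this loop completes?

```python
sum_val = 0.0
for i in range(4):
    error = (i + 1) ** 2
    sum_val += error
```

Sum of squared losses 1² + 2² + ... + 4²
`sum_val` takes the values: 0.0 → 1.0 → 5.0 → 14.0 → 30.0

Answer: 30.0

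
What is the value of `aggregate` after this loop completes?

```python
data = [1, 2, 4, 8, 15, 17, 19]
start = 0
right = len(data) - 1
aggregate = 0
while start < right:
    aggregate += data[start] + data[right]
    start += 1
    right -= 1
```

Sum of pairs from ends
`aggregate` takes the values: 0 → 20 → 39 → 58

Answer: 58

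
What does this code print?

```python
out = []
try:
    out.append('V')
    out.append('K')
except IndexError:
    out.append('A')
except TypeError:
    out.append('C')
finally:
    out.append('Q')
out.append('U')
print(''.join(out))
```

Execution trace: 'V' (try body) → 'K' (try body, no exception) → 'Q' (finally) → 'U' (after the try/except). Output: VKQU

Answer: VKQU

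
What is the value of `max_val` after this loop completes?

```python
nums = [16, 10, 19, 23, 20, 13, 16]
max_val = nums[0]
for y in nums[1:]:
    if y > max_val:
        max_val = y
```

Maximum of [16, 10, 19, 23, 20, 13, 16]
`max_val` takes the values: 16 → 19 → 23

Answer: 23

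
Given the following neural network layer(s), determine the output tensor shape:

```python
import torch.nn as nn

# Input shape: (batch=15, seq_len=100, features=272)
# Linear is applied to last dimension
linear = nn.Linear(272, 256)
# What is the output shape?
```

Input: (15, 100, 272) -> Output: (15, 100, 256)

Answer: (15, 100, 256)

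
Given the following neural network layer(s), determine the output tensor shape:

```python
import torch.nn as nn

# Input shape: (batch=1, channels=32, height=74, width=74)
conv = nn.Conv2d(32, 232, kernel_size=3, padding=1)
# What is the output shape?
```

Input: (1, 32, 74, 74) -> Output: (1, 232, 74, 74)

Answer: (1, 232, 74, 74)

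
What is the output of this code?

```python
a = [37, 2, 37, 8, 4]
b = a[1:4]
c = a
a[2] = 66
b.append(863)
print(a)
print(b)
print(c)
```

Key concept: slice vs alias.
Step by step:
`a = [37, 2, 37, 8, 4]` → a = [37, 2, 37, 8, 4]
`b = a[1:4]` → b = [2, 37, 8]
`c = a` → c = [37, 2, 37, 8, 4] (same object as a)
`a[2] = 66` → a = [37, 2, 66, 8, 4] (same object as c); c = [37, 2, 66, 8, 4] (same object as a)
`b.append(863)` → b = [2, 37, 8, 863]
`print(a)` → prints [37, 2, 66, 8, 4]
`print(b)` → prints [2, 37, 8, 863]
`print(c)` → prints [37, 2, 66, 8, 4]

Answer:
[37, 2, 66, 8, 4]
[2, 37, 8, 863]
[37, 2, 66, 8, 4]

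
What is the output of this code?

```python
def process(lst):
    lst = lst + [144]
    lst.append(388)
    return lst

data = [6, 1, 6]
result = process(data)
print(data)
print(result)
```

Key concept: rebinding parameter vs mutation.
Step by step:
`data = [6, 1, 6]` → data = [6, 1, 6]
`result = process(data)` → result = [6, 1, 6, 144, 388]
`print(data)` → prints [6, 1, 6]
`print(result)` → prints [6, 1, 6, 144, 388]

Answer:
[6, 1, 6]
[6, 1, 6, 144, 388]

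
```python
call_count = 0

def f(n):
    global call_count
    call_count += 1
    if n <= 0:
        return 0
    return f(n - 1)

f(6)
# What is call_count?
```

Linear recursion stepping by 1: 7 calls from n=6 down to ≤0.

Answer: 7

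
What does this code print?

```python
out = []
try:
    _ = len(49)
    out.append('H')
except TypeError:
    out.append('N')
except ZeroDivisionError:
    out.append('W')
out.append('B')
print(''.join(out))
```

Execution trace: 'N' (except TypeError) → 'B' (after the try/except). Output: NB

Answer: NB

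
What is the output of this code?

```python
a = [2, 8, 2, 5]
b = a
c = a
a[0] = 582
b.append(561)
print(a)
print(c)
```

Key concept: multiple aliases.
Step by step:
`a = [2, 8, 2, 5]` → a = [2, 8, 2, 5]
`b = a` → b = [2, 8, 2, 5] (same object as a)
`c = a` → c = [2, 8, 2, 5] (same object as a, b)
`a[0] = 582` → a = [582, 8, 2, 5] (same object as b, c); b = [582, 8, 2, 5] (same object as a, c); c = [582, 8, 2, 5] (same object as a, b)
`b.append(561)` → a = [582, 8, 2, 5, 561] (same object as b, c); b = [582, 8, 2, 5, 561] (same object as a, c); c = [582, 8, 2, 5, 561] (same object as a, b)
`print(a)` → prints [582, 8, 2, 5, 561]
`print(c)` → prints [582, 8, 2, 5, 561]

Answer:
[582, 8, 2, 5, 561]
[582, 8, 2, 5, 561]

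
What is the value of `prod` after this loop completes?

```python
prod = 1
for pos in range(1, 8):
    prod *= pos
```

7! = 5040
`prod` takes the values: 1 → 2 → 6 → 24 → 120 → 720 → 5040

Answer: 5040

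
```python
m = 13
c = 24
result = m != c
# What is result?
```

Trace:
`m = 13` → m = 13
`c = 24` → c = 24
`result = m != c` → result = True
So result = True

Answer: True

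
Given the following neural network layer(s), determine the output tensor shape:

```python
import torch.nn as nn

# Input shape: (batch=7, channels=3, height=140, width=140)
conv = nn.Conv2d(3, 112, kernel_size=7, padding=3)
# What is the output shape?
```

Input: (7, 3, 140, 140) -> Output: (7, 112, 140, 140)

Answer: (7, 112, 140, 140)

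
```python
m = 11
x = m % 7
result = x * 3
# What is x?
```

Trace:
`m = 11` → m = 11
`x = m % 7` → x = 4
`result = x * 3` → result = 12
So x = 4

Answer: 4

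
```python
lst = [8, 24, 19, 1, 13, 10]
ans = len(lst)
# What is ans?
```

Trace:
`lst = [8, 24, 19, 1, 13, 10]` → lst = [8, 24, 19, 1, 13, 10]
`ans = len(lst)` → ans = 6
So ans = 6

Answer: 6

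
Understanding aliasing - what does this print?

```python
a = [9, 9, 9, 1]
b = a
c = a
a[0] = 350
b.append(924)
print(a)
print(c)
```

Key concept: multiple aliases.
Step by step:
`a = [9, 9, 9, 1]` → a = [9, 9, 9, 1]
`b = a` → b = [9, 9, 9, 1] (same object as a)
`c = a` → c = [9, 9, 9, 1] (same object as a, b)
`a[0] = 350` → a = [350, 9, 9, 1] (same object as b, c); b = [350, 9, 9, 1] (same object as a, c); c = [350, 9, 9, 1] (same object as a, b)
`b.append(924)` → a = [350, 9, 9, 1, 924] (same object as b, c); b = [350, 9, 9, 1, 924] (same object as a, c); c = [350, 9, 9, 1, 924] (same object as a, b)
`print(a)` → prints [350, 9, 9, 1, 924]
`print(c)` → prints [350, 9, 9, 1, 924]

Answer:
[350, 9, 9, 1, 924]
[350, 9, 9, 1, 924]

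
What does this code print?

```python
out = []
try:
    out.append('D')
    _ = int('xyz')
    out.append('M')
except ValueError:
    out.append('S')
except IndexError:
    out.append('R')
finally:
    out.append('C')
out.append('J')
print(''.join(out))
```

Execution trace: 'D' (try body) → 'S' (except ValueError) → 'C' (finally) → 'J' (after the try/except). Output: DSCJ

Answer: DSCJ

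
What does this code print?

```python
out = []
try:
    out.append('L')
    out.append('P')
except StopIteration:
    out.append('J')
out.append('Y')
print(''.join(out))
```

Execution trace: 'L' (try body) → 'P' (try body, no exception) → 'Y' (after the try/except). Output: LPY

Answer: LPY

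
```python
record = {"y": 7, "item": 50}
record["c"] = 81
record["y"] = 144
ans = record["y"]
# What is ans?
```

Trace:
`record = {"y": 7, "item": 50}` → record = {'y': 7, 'item': 50}
`record["c"] = 81` → record = {'y': 7, 'item': 50, 'c': 81}
`record["y"] = 144` → record = {'y': 144, 'item': 50, 'c': 81}
`ans = record["y"]` → ans = 144
So ans = 144

Answer: 144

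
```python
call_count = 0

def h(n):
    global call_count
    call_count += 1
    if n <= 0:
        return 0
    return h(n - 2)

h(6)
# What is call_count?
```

Linear recursion stepping by 2: 4 calls from n=6 down to ≤0.

Answer: 4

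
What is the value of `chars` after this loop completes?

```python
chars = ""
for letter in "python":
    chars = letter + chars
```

Reverse 'python'
`chars` takes the values: "" → "p" → "yp" → "typ" → "htyp" → "ohtyp" → "nohtyp"

Answer: "nohtyp"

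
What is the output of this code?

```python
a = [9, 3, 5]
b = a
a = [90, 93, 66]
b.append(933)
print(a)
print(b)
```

Key concept: rebinding vs mutation: a is rebound to a new list, b still points at the original.
Step by step:
`a = [9, 3, 5]` → a = [9, 3, 5]
`b = a` → b = [9, 3, 5] (same object as a)
`a = [90, 93, 66]` → a = [90, 93, 66]
`b.append(933)` → b = [9, 3, 5, 933]
`print(a)` → prints [90, 93, 66]
`print(b)` → prints [9, 3, 5, 933]

Answer:
[90, 93, 66]
[9, 3, 5, 933]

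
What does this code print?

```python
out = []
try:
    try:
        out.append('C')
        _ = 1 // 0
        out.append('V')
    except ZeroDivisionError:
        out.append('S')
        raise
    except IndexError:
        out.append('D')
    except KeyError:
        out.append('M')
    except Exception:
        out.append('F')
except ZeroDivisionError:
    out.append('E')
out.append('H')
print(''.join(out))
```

Execution trace: 'C' (inner try body) → 'S' (inner except ZeroDivisionError) → 'E' (outer except ZeroDivisionError) → 'H' (after the try/except). Output: CSEH

Answer: CSEH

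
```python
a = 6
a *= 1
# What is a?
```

Trace:
`a = 6` → a = 6
`a *= 1` → a = 6
So a = 6

Answer: 6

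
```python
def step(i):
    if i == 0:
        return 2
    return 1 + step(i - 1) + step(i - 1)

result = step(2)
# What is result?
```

step(i) = 1 + 2·step(i-1), step(0)=2. Closed form: (2+1)·2^2 - 1 = 11.

Answer: 11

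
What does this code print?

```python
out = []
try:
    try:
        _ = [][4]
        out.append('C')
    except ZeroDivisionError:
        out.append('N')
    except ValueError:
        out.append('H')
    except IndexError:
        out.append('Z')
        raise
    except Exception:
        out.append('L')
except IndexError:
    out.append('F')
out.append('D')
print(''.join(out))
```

Execution trace: 'Z' (inner except IndexError) → 'F' (outer except IndexError) → 'D' (after the try/except). Output: ZFD

Answer: ZFD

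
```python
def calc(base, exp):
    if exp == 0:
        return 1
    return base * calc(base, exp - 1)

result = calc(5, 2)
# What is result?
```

calc(5, 2) = 5 * 5 = 25

Answer: 25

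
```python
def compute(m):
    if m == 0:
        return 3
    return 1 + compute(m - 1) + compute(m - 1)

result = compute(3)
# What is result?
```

compute(m) = 1 + 2·compute(m-1), compute(0)=3. Closed form: (3+1)·2^3 - 1 = 31.

Answer: 31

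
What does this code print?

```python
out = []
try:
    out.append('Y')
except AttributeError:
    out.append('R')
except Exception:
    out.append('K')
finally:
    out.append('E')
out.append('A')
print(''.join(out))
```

Execution trace: 'Y' (try body, no exception) → 'E' (finally) → 'A' (after the try/except). Output: YEA

Answer: YEA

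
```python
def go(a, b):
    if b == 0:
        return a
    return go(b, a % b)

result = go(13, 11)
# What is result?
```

go(13, 11) -> go(11, 2) -> go(2, 1) -> go(1, 0) -> 1

Answer: 1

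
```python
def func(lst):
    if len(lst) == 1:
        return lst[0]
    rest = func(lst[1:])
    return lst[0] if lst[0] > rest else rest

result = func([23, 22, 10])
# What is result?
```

Recursive max over [23, 22, 10] = 23

Answer: 23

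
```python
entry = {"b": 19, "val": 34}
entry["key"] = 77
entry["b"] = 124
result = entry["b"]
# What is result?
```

Trace:
`entry = {"b": 19, "val": 34}` → entry = {'b': 19, 'val': 34}
`entry["key"] = 77` → entry = {'b': 19, 'val': 34, 'key': 77}
`entry["b"] = 124` → entry = {'b': 124, 'val': 34, 'key': 77}
`result = entry["b"]` → result = 124
So result = 124

Answer: 124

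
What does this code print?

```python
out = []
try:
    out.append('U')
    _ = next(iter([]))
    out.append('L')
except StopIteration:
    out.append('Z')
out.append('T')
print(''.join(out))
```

Execution trace: 'U' (try body) → 'Z' (except StopIteration) → 'T' (after the try/except). Output: UZT

Answer: UZT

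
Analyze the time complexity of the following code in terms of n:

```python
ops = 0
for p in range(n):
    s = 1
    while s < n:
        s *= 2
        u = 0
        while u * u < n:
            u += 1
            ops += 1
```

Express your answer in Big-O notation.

Each loop level contributes: n × log n × √n. Multiplying the contributions gives O(n√n log n).

Answer: O(n√n log n)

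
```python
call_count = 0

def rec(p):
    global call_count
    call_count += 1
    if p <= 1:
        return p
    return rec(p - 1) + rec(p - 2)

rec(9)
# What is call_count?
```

Calls(p) = 1 + Calls(p-1) + Calls(p-2); Calls(0)=Calls(1)=1. For p=9 this gives 109.

Answer: 109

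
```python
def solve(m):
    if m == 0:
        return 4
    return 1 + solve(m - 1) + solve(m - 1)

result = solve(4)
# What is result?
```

solve(m) = 1 + 2·solve(m-1), solve(0)=4. Closed form: (4+1)·2^4 - 1 = 79.

Answer: 79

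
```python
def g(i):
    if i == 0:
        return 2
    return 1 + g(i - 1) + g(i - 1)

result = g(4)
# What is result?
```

g(i) = 1 + 2·g(i-1), g(0)=2. Closed form: (2+1)·2^4 - 1 = 47.

Answer: 47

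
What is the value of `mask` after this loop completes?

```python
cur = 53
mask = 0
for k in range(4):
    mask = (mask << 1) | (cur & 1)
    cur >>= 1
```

Reverse lowest 4 bits of 53
`mask` takes the values: 0 → 1 → 2 → 5 → 10

Answer: 10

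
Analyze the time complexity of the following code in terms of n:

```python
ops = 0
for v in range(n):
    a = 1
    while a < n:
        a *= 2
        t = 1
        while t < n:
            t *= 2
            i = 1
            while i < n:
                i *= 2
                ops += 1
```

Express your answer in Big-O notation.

Each loop level contributes: n × log n × log n × log n. Multiplying the contributions gives O(n log^3 n).

Answer: O(n log^3 n)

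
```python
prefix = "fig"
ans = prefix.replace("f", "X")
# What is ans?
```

Trace:
`prefix = "fig"` → prefix = 'fig'
`ans = prefix.replace("f", "X")` → ans = 'Xig'
So ans = 'Xig'

Answer: 'Xig'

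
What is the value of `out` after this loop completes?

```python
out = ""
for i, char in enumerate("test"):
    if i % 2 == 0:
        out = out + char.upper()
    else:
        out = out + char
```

Uppercase even positions in 'test'
`out` takes the values: "" → "T" → "Te" → "TeS" → "TeSt"

Answer: "TeSt"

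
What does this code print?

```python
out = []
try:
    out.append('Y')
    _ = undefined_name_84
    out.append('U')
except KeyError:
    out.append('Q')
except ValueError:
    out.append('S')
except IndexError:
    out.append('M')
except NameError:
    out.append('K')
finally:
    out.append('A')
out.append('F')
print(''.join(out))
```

Execution trace: 'Y' (try body) → 'K' (except NameError) → 'A' (finally) → 'F' (after the try/except). Output: YKAF

Answer: YKAF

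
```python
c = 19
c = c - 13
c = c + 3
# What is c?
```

Trace:
`c = 19` → c = 19
`c = c - 13` → c = 6
`c = c + 3` → c = 9
So c = 9

Answer: 9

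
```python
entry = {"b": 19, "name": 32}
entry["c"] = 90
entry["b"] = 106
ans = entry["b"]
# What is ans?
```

Trace:
`entry = {"b": 19, "name": 32}` → entry = {'b': 19, 'name': 32}
`entry["c"] = 90` → entry = {'b': 19, 'name': 32, 'c': 90}
`entry["b"] = 106` → entry = {'b': 106, 'name': 32, 'c': 90}
`ans = entry["b"]` → ans = 106
So ans = 106

Answer: 106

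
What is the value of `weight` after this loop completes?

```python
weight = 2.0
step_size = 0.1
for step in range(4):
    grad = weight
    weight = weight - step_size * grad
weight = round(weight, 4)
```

Gradient descent: w = 2.0 * (1 - 0.1)^4
`weight` takes the values: 2.0 → 1.8 → 1.62 → 1.458 → 1.3122

Answer: 1.3122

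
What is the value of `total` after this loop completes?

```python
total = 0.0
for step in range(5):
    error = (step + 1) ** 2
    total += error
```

Sum of squared losses 1² + 2² + ... + 5²
`total` takes the values: 0.0 → 1.0 → 5.0 → 14.0 → 30.0 → 55.0

Answer: 55.0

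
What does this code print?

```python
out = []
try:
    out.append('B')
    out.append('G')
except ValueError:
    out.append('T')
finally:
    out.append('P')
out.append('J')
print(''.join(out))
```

Execution trace: 'B' (try body) → 'G' (try body, no exception) → 'P' (finally) → 'J' (after the try/except). Output: BGPJ

Answer: BGPJ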